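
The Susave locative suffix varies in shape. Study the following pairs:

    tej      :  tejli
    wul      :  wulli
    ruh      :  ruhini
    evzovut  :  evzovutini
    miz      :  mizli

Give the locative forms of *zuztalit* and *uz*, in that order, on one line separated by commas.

The alternation tracks the final consonant of the stem — -ini when the stem ends in a voiceless consonant (*ruh*, *evzovut*); -li when the stem ends in a voiced consonant (*tej*, *wul*, *miz*).
*zuztalit*: final consonant = /t/, voiceless → -ini → *zuztalitini*.
Since the final consonant of *uz* is /z/ (voiced), it takes -li, giving *uzli*.

zuztalitini, uzli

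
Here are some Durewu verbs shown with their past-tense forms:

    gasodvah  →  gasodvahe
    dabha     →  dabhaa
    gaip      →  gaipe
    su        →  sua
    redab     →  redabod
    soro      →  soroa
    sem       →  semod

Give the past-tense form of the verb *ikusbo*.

The alternation tracks the final sound of the stem — -e when the stem ends in a voiceless consonant (*gasodvah*, *gaip*); -od when the stem ends in a voiced consonant (*redab*, *sem*); -a when the stem ends in a vowel (*dabha*, *su*, *soro*).
*ikusbo*: final sound = /o/, a vowel → -a → *ikusboa*.

ikusboa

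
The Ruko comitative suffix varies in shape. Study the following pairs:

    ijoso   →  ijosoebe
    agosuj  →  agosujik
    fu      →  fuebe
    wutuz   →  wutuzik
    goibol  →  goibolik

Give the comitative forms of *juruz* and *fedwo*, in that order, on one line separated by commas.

Looking at the final sound of each stem: -ik when the stem ends in a consonant (*agosuj*, *wutuz*, *goibol*); -ebe when the stem ends in a vowel (*ijoso*, *fu*).
*juruz*: final sound = /z/, a consonant → -ik → *juruzik*.
*fedwo*: final sound = /o/, a vowel → -ebe → *fedwoebe*.

juruzik, fedwoebe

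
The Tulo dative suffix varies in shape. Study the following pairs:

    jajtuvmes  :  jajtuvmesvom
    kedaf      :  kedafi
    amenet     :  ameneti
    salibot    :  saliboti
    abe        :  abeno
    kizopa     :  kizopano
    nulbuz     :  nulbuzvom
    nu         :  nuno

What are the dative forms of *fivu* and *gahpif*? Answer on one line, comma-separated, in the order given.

The suffix is conditioned by the final sound: -vom when the stem ends in a sibilant (*jajtuvmes*, *nulbuz*); -i when the stem ends in a non-sibilant consonant (*kedaf*, *amenet*, *salibot*); -no when the stem ends in a vowel (*abe*, *kizopa*, *nu*).
Since the final sound of *fivu* is /u/ (a vowel), it takes -no, giving *fivuno*.
*gahpif*: final sound = /f/, a non-sibilant consonant → -i → *gahpifi*.

fivuno, gahpifi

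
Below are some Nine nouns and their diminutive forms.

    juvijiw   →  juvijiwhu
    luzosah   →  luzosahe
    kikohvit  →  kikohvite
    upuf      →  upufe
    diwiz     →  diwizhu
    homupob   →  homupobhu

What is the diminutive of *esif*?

esife

The suffix is conditioned by the final consonant: -e when the stem ends in a voiceless consonant (*luzosah*, *kikohvit*, *upuf*); -hu when the stem ends in a voiced consonant (*juvijiw*, *diwiz*, *homupob*).
*esif*: final consonant = /f/, voiceless → -e → *esife*.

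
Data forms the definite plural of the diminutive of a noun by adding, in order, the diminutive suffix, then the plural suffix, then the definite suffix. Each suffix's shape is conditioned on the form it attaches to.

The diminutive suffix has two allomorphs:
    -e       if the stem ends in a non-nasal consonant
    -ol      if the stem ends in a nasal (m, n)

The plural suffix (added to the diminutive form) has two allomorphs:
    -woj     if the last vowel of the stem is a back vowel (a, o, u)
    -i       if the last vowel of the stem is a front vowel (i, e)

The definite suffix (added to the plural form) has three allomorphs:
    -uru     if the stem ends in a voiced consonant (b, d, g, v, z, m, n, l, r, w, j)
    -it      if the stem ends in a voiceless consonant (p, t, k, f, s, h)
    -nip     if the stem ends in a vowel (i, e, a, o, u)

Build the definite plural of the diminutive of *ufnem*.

ufnemolwojuru

Since the final consonant of *ufnem* is /m/ (a nasal), it takes -ol, giving *ufnemol*.
Since the last vowel of the diminutive form *ufnemol* is /o/ (a back vowel), it takes -woj, giving *ufnemolwoj*.
The plural form *ufnemolwoj*: final sound = /j/, a voiced consonant → -uru → *ufnemolwojuru*.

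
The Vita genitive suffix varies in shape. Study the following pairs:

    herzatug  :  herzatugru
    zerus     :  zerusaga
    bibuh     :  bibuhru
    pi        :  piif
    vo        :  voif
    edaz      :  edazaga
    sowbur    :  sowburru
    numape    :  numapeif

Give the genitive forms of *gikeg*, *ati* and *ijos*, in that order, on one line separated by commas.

gikegru, atiif, ijosaga

The alternation tracks the final sound of the stem — -aga when the stem ends in a sibilant (*zerus*, *edaz*); -ru when the stem ends in a non-sibilant consonant (*herzatug*, *bibuh*, *sowbur*); -if when the stem ends in a vowel (*pi*, *vo*, *numape*).
*gikeg*: final sound = /g/, a non-sibilant consonant → -ru → *gikegru*.
*ati*: final sound = /i/, a vowel → -if → *atiif*.
*ijos*: final sound = /s/, a sibilant → -aga → *ijosaga*.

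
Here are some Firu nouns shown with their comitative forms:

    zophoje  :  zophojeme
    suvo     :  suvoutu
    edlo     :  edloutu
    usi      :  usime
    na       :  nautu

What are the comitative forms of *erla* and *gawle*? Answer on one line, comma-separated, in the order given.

erlautu, gawleme

Looking at the last vowel of each stem: -me when the last vowel of the stem is a front vowel (*zophoje*, *usi*); -utu when the last vowel of the stem is a back vowel (*suvo*, *edlo*, *na*).
The last vowel of *erla* is /a/, which is a back vowel, so the suffix is -utu, giving *erlautu*.
*gawle* — last vowel /e/ (a front vowel) → -me → *gawleme*.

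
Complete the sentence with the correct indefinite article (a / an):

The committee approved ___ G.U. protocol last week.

a

The indefinite article is chosen by the initial *sound* of the following word, not its spelling.
The initialism *G.U.* is read letter by letter; the first letter, G, is pronounced /dʒiː/, which begins with a consonant sound.
So the article is *a*: The committee approved a G.U. protocol last week.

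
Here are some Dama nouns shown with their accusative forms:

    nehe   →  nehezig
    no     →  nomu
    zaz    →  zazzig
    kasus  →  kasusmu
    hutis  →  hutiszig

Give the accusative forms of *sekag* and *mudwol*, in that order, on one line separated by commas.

sekagzig, mudwolmu

The pattern is rounding harmony: -mu when the last vowel of the stem is a rounded vowel (*no*, *kasus*); -zig when the last vowel of the stem is an unrounded vowel (*nehe*, *zaz*, *hutis*).
*sekag* — last vowel /a/ (an unrounded vowel) → -zig → *sekagzig*.
*mudwol* — last vowel /o/ (a rounded vowel) → -mu → *mudwolmu*.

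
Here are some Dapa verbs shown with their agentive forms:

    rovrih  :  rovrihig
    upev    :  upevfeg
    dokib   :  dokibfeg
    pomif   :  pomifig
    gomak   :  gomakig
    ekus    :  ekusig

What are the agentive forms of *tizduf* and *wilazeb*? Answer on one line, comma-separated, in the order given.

The suffix is conditioned by the final consonant: -ig when the stem ends in a voiceless consonant (*rovrih*, *pomif*, *gomak*, *ekus*); -feg when the stem ends in a voiced consonant (*upev*, *dokib*).
The final consonant of *tizduf* is /f/, which is voiceless, so the suffix is -ig, giving *tizdufig*.
The final consonant of *wilazeb* is /b/, which is voiced, so the suffix is -feg, giving *wilazebfeg*.

tizdufig, wilazebfeg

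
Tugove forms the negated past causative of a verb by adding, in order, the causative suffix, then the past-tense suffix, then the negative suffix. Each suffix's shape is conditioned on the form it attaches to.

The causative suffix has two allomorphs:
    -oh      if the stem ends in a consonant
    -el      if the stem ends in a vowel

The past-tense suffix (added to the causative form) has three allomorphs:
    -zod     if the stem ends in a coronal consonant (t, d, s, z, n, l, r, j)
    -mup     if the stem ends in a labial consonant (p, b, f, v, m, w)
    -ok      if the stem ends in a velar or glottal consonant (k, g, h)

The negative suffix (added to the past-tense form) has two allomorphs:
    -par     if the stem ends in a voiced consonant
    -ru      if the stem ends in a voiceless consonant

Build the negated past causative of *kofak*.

kofakohokru

Since the final sound of *kofak* is /k/ (a consonant), it takes -oh, giving *kofakoh*.
The final consonant of the causative form *kofakoh* is /h/, which is velar/glottal, so the past-tense suffix is -ok, giving *kofakohok*.
The past-tense form *kofakohok*: final consonant = /k/, voiceless → -ru → *kofakohokru*.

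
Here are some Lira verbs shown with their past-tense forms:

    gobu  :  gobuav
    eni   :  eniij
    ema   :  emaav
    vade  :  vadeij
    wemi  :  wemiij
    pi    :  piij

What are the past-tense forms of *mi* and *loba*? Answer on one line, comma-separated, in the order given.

miij, lobaav

The alternation tracks the last vowel of the stem — -ij when the last vowel of the stem is a front vowel (*eni*, *vade*, *wemi*, *pi*); -av when the last vowel of the stem is a back vowel (*gobu*, *ema*).
*mi* — last vowel /i/ (a front vowel) → -ij → *miij*.
*loba*: last vowel = /a/, a back vowel → -av → *lobaav*.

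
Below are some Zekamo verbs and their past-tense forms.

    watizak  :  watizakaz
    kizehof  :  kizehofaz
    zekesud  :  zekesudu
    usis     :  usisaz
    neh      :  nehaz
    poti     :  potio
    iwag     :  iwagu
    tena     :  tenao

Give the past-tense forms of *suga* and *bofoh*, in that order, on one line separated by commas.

The suffix is conditioned by the final sound: -az when the stem ends in a voiceless consonant (*watizak*, *kizehof*, *usis*, *neh*); -u when the stem ends in a voiced consonant (*zekesud*, *iwag*); -o when the stem ends in a vowel (*poti*, *tena*).
The final sound of *suga* is /a/, which is a vowel, so the suffix is -o, giving *sugao*.
*bofoh*: final sound = /h/, a voiceless consonant → -az → *bofohaz*.

sugao, bofohaz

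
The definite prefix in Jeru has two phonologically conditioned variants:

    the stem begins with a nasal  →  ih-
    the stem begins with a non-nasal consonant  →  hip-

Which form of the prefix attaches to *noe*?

*noe*: first consonant = /n/, a nasal → ih-.

ih-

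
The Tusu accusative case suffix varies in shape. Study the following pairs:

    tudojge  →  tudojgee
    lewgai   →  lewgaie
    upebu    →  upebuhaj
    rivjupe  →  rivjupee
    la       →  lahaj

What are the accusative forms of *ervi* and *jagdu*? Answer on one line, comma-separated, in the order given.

ervie, jagduhaj

The alternation tracks the last vowel of the stem — -e when the last vowel of the stem is a front vowel (*tudojge*, *lewgai*, *rivjupe*); -haj when the last vowel of the stem is a back vowel (*upebu*, *la*).
Since the last vowel of *ervi* is /i/ (a front vowel), it takes -e, giving *ervie*.
The last vowel of *jagdu* is /u/, which is a back vowel, so the suffix is -haj, giving *jagduhaj*.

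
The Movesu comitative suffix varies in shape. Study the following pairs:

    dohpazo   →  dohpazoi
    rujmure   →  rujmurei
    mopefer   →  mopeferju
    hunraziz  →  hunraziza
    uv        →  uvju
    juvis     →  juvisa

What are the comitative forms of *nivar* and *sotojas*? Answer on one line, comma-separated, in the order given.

nivarju, sotojasa

The suffix is conditioned by the final sound: -a when the stem ends in a sibilant (*hunraziz*, *juvis*); -ju when the stem ends in a non-sibilant consonant (*mopefer*, *uv*); -i when the stem ends in a vowel (*dohpazo*, *rujmure*).
*nivar* — final sound /r/ (a non-sibilant consonant) → -ju → *nivarju*.
*sotojas* — final sound /s/ (a sibilant) → -a → *sotojasa*.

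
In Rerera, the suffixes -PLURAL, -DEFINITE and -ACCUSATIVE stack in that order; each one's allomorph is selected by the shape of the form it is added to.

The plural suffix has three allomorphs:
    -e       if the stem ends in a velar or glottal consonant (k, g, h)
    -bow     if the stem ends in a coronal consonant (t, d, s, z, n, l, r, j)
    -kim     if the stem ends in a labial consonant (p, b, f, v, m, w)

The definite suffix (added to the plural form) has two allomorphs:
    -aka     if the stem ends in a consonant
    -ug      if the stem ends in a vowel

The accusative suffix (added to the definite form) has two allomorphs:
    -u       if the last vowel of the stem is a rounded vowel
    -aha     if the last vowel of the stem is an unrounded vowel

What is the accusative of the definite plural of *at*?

atbowakaaha

Since the final consonant of *at* is /t/ (coronal), it takes -bow, giving *atbow*.
The plural form *atbow* — final sound /w/ (a consonant) → -aka → *atbowaka*.
The definite form *atbowaka*: last vowel = /a/, an unrounded vowel → -aha → *atbowakaaha*.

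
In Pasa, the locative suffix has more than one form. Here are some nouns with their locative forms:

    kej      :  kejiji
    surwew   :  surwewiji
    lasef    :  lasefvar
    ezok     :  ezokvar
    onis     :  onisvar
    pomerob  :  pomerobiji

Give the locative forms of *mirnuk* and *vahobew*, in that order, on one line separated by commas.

Looking at the final consonant of each stem: -var when the stem ends in a voiceless consonant (*lasef*, *ezok*, *onis*); -iji when the stem ends in a voiced consonant (*kej*, *surwew*, *pomerob*).
Since the final consonant of *mirnuk* is /k/ (voiceless), it takes -var, giving *mirnukvar*.
The final consonant of *vahobew* is /w/, which is voiced, so the suffix is -iji, giving *vahobewiji*.

mirnukvar, vahobewiji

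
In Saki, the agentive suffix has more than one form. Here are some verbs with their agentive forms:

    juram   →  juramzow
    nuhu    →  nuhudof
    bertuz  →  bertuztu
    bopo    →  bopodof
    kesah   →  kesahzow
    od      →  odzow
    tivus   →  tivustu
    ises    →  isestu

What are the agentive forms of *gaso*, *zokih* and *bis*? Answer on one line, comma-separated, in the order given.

gasodof, zokihzow, bistu

The suffix is conditioned by the final sound: -tu when the stem ends in a sibilant (*bertuz*, *tivus*, *ises*); -zow when the stem ends in a non-sibilant consonant (*juram*, *kesah*, *od*); -dof when the stem ends in a vowel (*nuhu*, *bopo*).
*gaso*: final sound = /o/, a vowel → -dof → *gasodof*.
The final sound of *zokih* is /h/, which is a non-sibilant consonant, so the suffix is -zow, giving *zokihzow*.
*bis*: final sound = /s/, a sibilant → -tu → *bistu*.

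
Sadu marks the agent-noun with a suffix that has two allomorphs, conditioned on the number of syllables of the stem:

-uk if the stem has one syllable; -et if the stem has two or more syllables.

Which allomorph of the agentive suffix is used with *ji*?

*ji* (one syllable) → -uk.

-uk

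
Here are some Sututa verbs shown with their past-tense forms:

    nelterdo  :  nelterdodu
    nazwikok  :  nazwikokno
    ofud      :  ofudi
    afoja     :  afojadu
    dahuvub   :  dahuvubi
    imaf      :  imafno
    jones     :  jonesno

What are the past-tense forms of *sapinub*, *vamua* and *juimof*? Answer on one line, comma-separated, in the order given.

sapinubi, vamuadu, juimofno

The pattern is voicing of the final sound: -no when the stem ends in a voiceless consonant (*nazwikok*, *imaf*, *jones*); -i when the stem ends in a voiced consonant (*ofud*, *dahuvub*); -du when the stem ends in a vowel (*nelterdo*, *afoja*).
Since the final sound of *sapinub* is /b/ (a voiced consonant), it takes -i, giving *sapinubi*.
The final sound of *vamua* is /a/, which is a vowel, so the suffix is -du, giving *vamuadu*.
The final sound of *juimof* is /f/, which is a voiceless consonant, so the suffix is -no, giving *juimofno*.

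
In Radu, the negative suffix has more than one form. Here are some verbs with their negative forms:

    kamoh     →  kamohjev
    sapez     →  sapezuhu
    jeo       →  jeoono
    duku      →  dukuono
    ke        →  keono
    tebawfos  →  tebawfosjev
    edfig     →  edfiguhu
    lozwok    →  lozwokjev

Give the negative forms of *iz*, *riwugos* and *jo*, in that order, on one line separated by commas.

The pattern is voicing of the final sound: -jev when the stem ends in a voiceless consonant (*kamoh*, *tebawfos*, *lozwok*); -uhu when the stem ends in a voiced consonant (*sapez*, *edfig*); -ono when the stem ends in a vowel (*jeo*, *duku*, *ke*).
*iz* — final sound /z/ (a voiced consonant) → -uhu → *izuhu*.
*riwugos* — final sound /s/ (a voiceless consonant) → -jev → *riwugosjev*.
The final sound of *jo* is /o/, which is a vowel, so the suffix is -ono, giving *joono*.

izuhu, riwugosjev, joono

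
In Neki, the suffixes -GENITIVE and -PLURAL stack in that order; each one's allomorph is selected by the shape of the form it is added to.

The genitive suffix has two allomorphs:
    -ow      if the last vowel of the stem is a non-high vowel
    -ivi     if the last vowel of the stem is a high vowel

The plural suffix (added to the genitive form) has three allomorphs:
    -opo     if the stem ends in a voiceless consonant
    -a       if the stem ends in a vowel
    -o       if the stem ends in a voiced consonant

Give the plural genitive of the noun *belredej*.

belredejowo

The last vowel of *belredej* is /e/, which is a non-high vowel, so the genitive suffix is -ow, giving *belredejow*.
The genitive form *belredejow*: final sound = /w/, a voiced consonant → -o → *belredejowo*.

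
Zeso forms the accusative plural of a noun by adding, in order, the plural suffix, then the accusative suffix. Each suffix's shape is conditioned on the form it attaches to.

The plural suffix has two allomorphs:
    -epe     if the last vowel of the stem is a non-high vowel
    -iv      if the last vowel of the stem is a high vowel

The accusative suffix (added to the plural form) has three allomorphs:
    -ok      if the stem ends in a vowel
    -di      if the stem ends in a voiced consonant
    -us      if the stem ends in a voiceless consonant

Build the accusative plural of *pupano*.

pupanoepeok

Since the last vowel of *pupano* is /o/ (a non-high vowel), it takes -epe, giving *pupanoepe*.
The final sound of the plural form *pupanoepe* is /e/, which is a vowel, so the accusative suffix is -ok, giving *pupanoepeok*.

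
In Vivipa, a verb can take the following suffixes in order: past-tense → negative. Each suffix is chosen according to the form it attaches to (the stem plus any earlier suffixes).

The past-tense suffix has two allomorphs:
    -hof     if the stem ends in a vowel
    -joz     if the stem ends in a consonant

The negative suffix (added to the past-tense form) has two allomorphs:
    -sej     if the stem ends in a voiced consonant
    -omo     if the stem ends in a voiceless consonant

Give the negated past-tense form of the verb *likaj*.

likajjozsej

The final sound of *likaj* is /j/, which is a consonant, so the past-tense suffix is -joz, giving *likajjoz*.
Since the final consonant of the past-tense form *likajjoz* is /z/ (voiced), it takes -sej, giving *likajjozsej*.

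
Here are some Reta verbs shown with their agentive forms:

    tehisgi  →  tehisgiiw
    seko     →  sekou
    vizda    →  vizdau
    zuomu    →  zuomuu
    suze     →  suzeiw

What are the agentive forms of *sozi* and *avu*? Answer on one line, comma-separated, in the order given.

The alternation tracks the last vowel of the stem — -iw when the last vowel of the stem is a front vowel (*tehisgi*, *suze*); -u when the last vowel of the stem is a back vowel (*seko*, *vizda*, *zuomu*).
*sozi*: last vowel = /i/, a front vowel → -iw → *soziiw*.
Since the last vowel of *avu* is /u/ (a back vowel), it takes -u, giving *avuu*.

soziiw, avuu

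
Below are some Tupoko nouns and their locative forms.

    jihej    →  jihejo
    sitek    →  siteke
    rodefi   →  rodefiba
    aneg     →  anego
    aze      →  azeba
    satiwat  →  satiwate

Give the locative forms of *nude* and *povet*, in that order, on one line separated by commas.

nudeba, povete

The alternation tracks the final sound of the stem — -e when the stem ends in a voiceless consonant (*sitek*, *satiwat*); -o when the stem ends in a voiced consonant (*jihej*, *aneg*); -ba when the stem ends in a vowel (*rodefi*, *aze*).
Since the final sound of *nude* is /e/ (a vowel), it takes -ba, giving *nudeba*.
The final sound of *povet* is /t/, which is a voiceless consonant, so the suffix is -e, giving *povete*.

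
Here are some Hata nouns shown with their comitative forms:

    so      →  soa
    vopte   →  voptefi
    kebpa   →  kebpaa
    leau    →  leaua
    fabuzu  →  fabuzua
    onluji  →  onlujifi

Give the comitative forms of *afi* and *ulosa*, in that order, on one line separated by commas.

afifi, ulosaa

The alternation tracks the last vowel of the stem — -fi when the last vowel of the stem is a front vowel (*vopte*, *onluji*); -a when the last vowel of the stem is a back vowel (*so*, *kebpa*, *leau*, *fabuzu*).
The last vowel of *afi* is /i/, which is a front vowel, so the suffix is -fi, giving *afifi*.
The last vowel of *ulosa* is /a/, which is a back vowel, so the suffix is -a, giving *ulosaa*.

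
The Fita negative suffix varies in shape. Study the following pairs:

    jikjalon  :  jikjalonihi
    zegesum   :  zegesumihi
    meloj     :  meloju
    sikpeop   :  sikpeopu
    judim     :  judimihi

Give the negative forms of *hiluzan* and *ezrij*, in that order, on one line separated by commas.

The suffix is conditioned by the final consonant: -ihi when the stem ends in a nasal (*jikjalon*, *zegesum*, *judim*); -u when the stem ends in a non-nasal consonant (*meloj*, *sikpeop*).
Since the final consonant of *hiluzan* is /n/ (a nasal), it takes -ihi, giving *hiluzanihi*.
The final consonant of *ezrij* is /j/, which is non-nasal, so the suffix is -u, giving *ezriju*.

hiluzanihi, ezriju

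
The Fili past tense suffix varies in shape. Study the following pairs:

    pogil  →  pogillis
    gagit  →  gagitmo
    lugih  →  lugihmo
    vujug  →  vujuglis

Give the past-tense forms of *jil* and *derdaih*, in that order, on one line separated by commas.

The alternation tracks the final consonant of the stem — -mo when the stem ends in a voiceless consonant (*gagit*, *lugih*); -lis when the stem ends in a voiced consonant (*pogil*, *vujug*).
*jil* — final consonant /l/ (voiced) → -lis → *jillis*.
Since the final consonant of *derdaih* is /h/ (voiceless), it takes -mo, giving *derdaihmo*.

jillis, derdaihmo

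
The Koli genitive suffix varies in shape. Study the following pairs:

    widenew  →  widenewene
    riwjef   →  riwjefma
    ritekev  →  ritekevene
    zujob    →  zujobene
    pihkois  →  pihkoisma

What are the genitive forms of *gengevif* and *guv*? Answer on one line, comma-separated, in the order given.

gengevifma, guvene

The alternation tracks the final consonant of the stem — -ma when the stem ends in a voiceless consonant (*riwjef*, *pihkois*); -ene when the stem ends in a voiced consonant (*widenew*, *ritekev*, *zujob*).
*gengevif* — final consonant /f/ (voiceless) → -ma → *gengevifma*.
Since the final consonant of *guv* is /v/ (voiced), it takes -ene, giving *guvene*.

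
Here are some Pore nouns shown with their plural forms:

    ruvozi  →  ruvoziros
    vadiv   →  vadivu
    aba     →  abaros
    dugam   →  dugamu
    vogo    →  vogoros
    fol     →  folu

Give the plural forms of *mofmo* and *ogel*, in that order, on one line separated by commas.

mofmoros, ogelu

The suffix is conditioned by the final sound: -u when the stem ends in a consonant (*vadiv*, *dugam*, *fol*); -ros when the stem ends in a vowel (*ruvozi*, *aba*, *vogo*).
The final sound of *mofmo* is /o/, which is a vowel, so the suffix is -ros, giving *mofmoros*.
*ogel*: final sound = /l/, a consonant → -u → *ogelu*.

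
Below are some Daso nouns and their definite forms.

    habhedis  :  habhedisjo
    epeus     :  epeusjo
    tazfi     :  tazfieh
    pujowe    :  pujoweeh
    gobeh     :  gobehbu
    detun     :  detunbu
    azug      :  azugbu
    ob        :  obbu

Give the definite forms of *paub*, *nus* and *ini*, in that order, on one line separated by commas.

paubbu, nusjo, inieh

The pattern is sibilance of the final sound: -jo when the stem ends in a sibilant (*habhedis*, *epeus*); -bu when the stem ends in a non-sibilant consonant (*gobeh*, *detun*, *azug*, *ob*); -eh when the stem ends in a vowel (*tazfi*, *pujowe*).
Since the final sound of *paub* is /b/ (a non-sibilant consonant), it takes -bu, giving *paubbu*.
*nus*: final sound = /s/, a sibilant → -jo → *nusjo*.
*ini* — final sound /i/ (a vowel) → -eh → *inieh*.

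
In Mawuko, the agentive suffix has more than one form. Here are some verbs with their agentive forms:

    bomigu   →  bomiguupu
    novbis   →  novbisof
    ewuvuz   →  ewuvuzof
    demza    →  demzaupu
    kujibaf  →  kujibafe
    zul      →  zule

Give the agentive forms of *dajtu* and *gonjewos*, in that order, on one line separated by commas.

dajtuupu, gonjewosof

The alternation tracks the final sound of the stem — -of when the stem ends in a sibilant (*novbis*, *ewuvuz*); -e when the stem ends in a non-sibilant consonant (*kujibaf*, *zul*); -upu when the stem ends in a vowel (*bomigu*, *demza*).
The final sound of *dajtu* is /u/, which is a vowel, so the suffix is -upu, giving *dajtuupu*.
*gonjewos* — final sound /s/ (a sibilant) → -of → *gonjewosof*.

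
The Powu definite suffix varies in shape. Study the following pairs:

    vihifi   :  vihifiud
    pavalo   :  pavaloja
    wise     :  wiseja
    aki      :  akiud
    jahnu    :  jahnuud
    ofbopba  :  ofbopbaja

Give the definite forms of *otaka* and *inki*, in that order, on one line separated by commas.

otakaja, inkiud

The alternation tracks the last vowel of the stem — -ud when the last vowel of the stem is a high vowel (*vihifi*, *aki*, *jahnu*); -ja when the last vowel of the stem is a non-high vowel (*pavalo*, *wise*, *ofbopba*).
Since the last vowel of *otaka* is /a/ (a non-high vowel), it takes -ja, giving *otakaja*.
*inki* — last vowel /i/ (a high vowel) → -ud → *inkiud*.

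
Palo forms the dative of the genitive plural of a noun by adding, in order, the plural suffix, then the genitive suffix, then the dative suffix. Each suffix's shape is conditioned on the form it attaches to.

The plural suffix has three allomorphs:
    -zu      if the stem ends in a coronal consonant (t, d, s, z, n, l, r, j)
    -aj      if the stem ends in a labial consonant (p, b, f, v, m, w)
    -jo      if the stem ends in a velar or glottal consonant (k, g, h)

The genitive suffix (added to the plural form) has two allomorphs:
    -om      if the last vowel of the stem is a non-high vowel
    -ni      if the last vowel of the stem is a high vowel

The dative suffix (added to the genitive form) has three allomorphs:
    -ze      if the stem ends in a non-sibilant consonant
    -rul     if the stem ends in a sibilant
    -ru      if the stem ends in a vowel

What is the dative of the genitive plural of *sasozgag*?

*sasozgag*: final consonant = /g/, velar/glottal → -jo → *sasozgagjo*.
Since the last vowel of the plural form *sasozgagjo* is /o/ (a non-high vowel), it takes -om, giving *sasozgagjoom*.
The genitive form *sasozgagjoom*: final sound = /m/, a non-sibilant consonant → -ze → *sasozgagjoomze*.

sasozgagjoomze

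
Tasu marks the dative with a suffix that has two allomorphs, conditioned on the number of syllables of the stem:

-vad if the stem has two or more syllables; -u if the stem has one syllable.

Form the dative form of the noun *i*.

iu

*i* (one syllable) → -u → *iu*.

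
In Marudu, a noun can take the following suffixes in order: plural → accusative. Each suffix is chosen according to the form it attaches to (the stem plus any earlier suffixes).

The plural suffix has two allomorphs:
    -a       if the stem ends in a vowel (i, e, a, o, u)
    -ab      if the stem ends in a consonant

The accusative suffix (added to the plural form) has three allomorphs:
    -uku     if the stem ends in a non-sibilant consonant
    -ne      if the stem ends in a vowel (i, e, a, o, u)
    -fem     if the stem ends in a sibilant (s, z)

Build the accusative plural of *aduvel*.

Since the final sound of *aduvel* is /l/ (a consonant), it takes -ab, giving *aduvelab*.
The final sound of the plural form *aduvelab* is /b/, which is a non-sibilant consonant, so the accusative suffix is -uku, giving *aduvelabuku*.

aduvelabuku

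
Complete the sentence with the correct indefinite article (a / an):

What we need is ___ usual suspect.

The indefinite article is chosen by the initial *sound* of the following word, not its spelling.
*usual* begins with the sound /juː/ (u pronounced /juː/) — a consonant sound.
So the article is *a*: What we need is a usual suspect.

a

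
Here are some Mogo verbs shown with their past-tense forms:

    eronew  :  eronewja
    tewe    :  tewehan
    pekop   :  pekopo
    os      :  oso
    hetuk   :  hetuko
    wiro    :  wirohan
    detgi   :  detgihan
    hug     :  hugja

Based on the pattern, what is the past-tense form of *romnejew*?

romnejewja

The alternation tracks the final sound of the stem — -o when the stem ends in a voiceless consonant (*pekop*, *os*, *hetuk*); -ja when the stem ends in a voiced consonant (*eronew*, *hug*); -han when the stem ends in a vowel (*tewe*, *wiro*, *detgi*).
*romnejew*: final sound = /w/, a voiced consonant → -ja → *romnejewja*.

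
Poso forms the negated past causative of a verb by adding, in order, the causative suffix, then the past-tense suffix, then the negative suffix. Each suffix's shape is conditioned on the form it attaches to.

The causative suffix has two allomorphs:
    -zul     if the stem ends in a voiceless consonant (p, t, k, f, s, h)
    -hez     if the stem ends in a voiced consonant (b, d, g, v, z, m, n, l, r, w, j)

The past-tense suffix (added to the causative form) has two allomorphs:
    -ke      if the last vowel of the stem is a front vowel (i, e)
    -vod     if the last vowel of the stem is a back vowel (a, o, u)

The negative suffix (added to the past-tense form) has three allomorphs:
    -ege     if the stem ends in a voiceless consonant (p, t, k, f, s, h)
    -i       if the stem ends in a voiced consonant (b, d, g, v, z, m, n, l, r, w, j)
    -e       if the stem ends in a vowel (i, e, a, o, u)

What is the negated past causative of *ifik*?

Since the final consonant of *ifik* is /k/ (voiceless), it takes -zul, giving *ifikzul*.
The causative form *ifikzul* — last vowel /u/ (a back vowel) → -vod → *ifikzulvod*.
The past-tense form *ifikzulvod*: final sound = /d/, a voiced consonant → -i → *ifikzulvodi*.

ifikzulvodi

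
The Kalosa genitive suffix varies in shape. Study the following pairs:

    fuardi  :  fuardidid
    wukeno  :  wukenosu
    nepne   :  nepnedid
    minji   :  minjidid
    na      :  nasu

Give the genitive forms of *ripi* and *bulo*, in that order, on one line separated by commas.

The suffix is conditioned by the last vowel: -did when the last vowel of the stem is a front vowel (*fuardi*, *nepne*, *minji*); -su when the last vowel of the stem is a back vowel (*wukeno*, *na*).
*ripi*: last vowel = /i/, a front vowel → -did → *ripidid*.
The last vowel of *bulo* is /o/, which is a back vowel, so the suffix is -su, giving *bulosu*.

ripidid, bulosu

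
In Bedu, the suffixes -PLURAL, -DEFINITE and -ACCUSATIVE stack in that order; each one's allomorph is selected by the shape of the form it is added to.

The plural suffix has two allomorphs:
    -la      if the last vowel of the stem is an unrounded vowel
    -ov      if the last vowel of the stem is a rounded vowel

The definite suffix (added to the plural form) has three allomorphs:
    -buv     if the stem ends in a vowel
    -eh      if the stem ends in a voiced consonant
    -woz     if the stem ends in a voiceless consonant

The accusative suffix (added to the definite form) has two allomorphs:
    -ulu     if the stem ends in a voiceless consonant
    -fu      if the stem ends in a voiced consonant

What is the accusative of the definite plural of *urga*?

*urga*: last vowel = /a/, an unrounded vowel → -la → *urgala*.
The plural form *urgala* — final sound /a/ (a vowel) → -buv → *urgalabuv*.
The definite form *urgalabuv* — final consonant /v/ (voiced) → -fu → *urgalabuvfu*.

urgalabuvfu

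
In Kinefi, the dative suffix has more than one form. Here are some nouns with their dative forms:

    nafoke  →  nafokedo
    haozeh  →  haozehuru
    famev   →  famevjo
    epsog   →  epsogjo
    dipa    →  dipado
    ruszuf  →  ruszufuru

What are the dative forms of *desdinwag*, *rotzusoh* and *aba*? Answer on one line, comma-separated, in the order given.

desdinwagjo, rotzusohuru, abado

Looking at the final sound of each stem: -uru when the stem ends in a voiceless consonant (*haozeh*, *ruszuf*); -jo when the stem ends in a voiced consonant (*famev*, *epsog*); -do when the stem ends in a vowel (*nafoke*, *dipa*).
The final sound of *desdinwag* is /g/, which is a voiced consonant, so the suffix is -jo, giving *desdinwagjo*.
The final sound of *rotzusoh* is /h/, which is a voiceless consonant, so the suffix is -uru, giving *rotzusohuru*.
The final sound of *aba* is /a/, which is a vowel, so the suffix is -do, giving *abado*.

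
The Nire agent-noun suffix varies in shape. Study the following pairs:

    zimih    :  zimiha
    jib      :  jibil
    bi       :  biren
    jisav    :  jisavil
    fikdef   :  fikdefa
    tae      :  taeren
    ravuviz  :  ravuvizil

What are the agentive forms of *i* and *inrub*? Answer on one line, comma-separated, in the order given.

iren, inrubil

The alternation tracks the final sound of the stem — -a when the stem ends in a voiceless consonant (*zimih*, *fikdef*); -il when the stem ends in a voiced consonant (*jib*, *jisav*, *ravuviz*); -ren when the stem ends in a vowel (*bi*, *tae*).
Since the final sound of *i* is /i/ (a vowel), it takes -ren, giving *iren*.
*inrub*: final sound = /b/, a voiced consonant → -il → *inrubil*.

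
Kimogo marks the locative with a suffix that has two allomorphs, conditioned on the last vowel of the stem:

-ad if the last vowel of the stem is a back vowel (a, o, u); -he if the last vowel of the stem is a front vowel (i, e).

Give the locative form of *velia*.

veliaad

Since the last vowel of *velia* is /a/ (a back vowel), it takes -ad, giving *veliaad*.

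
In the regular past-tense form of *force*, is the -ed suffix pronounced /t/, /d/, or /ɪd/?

The stem *force* ends in a voiceless consonant other than /t/.
The -ed suffix is realized as /ɪd/ after /t, d/; as /t/ after other voiceless consonants; and as /d/ after other voiced sounds.
So -ed on *force* is pronounced /t/.

/t/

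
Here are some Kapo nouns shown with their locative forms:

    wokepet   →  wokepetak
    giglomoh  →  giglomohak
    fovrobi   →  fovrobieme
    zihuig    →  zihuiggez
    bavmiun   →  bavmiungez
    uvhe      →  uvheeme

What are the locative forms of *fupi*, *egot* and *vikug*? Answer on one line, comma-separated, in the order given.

The pattern is voicing of the final sound: -ak when the stem ends in a voiceless consonant (*wokepet*, *giglomoh*); -gez when the stem ends in a voiced consonant (*zihuig*, *bavmiun*); -eme when the stem ends in a vowel (*fovrobi*, *uvhe*).
Since the final sound of *fupi* is /i/ (a vowel), it takes -eme, giving *fupieme*.
*egot* — final sound /t/ (a voiceless consonant) → -ak → *egotak*.
*vikug*: final sound = /g/, a voiced consonant → -gez → *vikuggez*.

fupieme, egotak, vikuggez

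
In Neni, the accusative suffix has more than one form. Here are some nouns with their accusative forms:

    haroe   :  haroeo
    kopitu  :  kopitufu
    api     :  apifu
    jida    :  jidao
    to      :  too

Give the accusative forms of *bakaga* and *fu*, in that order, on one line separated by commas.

bakagao, fufu

The alternation tracks the last vowel of the stem — -fu when the last vowel of the stem is a high vowel (*kopitu*, *api*); -o when the last vowel of the stem is a non-high vowel (*haroe*, *jida*, *to*).
The last vowel of *bakaga* is /a/, which is a non-high vowel, so the suffix is -o, giving *bakagao*.
*fu* — last vowel /u/ (a high vowel) → -fu → *fufu*.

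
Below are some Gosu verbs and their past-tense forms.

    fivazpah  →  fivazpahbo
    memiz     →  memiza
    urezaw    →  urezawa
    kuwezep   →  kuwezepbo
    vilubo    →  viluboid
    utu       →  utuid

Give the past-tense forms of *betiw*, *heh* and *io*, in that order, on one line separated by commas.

betiwa, hehbo, ioid

Looking at the final sound of each stem: -bo when the stem ends in a voiceless consonant (*fivazpah*, *kuwezep*); -a when the stem ends in a voiced consonant (*memiz*, *urezaw*); -id when the stem ends in a vowel (*vilubo*, *utu*).
Since the final sound of *betiw* is /w/ (a voiced consonant), it takes -a, giving *betiwa*.
The final sound of *heh* is /h/, which is a voiceless consonant, so the suffix is -bo, giving *hehbo*.
*io* — final sound /o/ (a vowel) → -id → *ioid*.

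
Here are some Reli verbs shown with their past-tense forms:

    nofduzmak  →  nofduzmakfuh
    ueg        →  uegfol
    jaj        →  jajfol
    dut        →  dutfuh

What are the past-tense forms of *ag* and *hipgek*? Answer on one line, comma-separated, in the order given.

Looking at the final consonant of each stem: -fuh when the stem ends in a voiceless consonant (*nofduzmak*, *dut*); -fol when the stem ends in a voiced consonant (*ueg*, *jaj*).
*ag* — final consonant /g/ (voiced) → -fol → *agfol*.
Since the final consonant of *hipgek* is /k/ (voiceless), it takes -fuh, giving *hipgekfuh*.

agfol, hipgekfuh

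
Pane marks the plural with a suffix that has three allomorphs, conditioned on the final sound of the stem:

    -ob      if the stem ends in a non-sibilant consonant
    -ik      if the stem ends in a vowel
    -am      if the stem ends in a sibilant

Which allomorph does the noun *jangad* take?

-ob

Since the final sound of *jangad* is /d/ (a non-sibilant consonant), it takes -ob.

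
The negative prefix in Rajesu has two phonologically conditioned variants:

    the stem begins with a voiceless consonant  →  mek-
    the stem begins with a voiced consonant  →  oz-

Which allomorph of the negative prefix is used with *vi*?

oz-

The first consonant of *vi* is /v/, which is voiced, so the prefix is oz-.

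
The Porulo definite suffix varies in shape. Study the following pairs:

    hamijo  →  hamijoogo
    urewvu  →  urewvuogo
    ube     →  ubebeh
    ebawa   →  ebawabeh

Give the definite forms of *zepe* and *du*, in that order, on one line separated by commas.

zepebeh, duogo

The pattern is rounding harmony: -ogo when the last vowel of the stem is a rounded vowel (*hamijo*, *urewvu*); -beh when the last vowel of the stem is an unrounded vowel (*ube*, *ebawa*).
*zepe*: last vowel = /e/, an unrounded vowel → -beh → *zepebeh*.
The last vowel of *du* is /u/, which is a rounded vowel, so the suffix is -ogo, giving *duogo*.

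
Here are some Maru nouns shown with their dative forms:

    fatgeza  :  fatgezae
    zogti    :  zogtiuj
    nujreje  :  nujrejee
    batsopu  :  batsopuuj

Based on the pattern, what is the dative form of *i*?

Looking at the last vowel of each stem: -uj when the last vowel of the stem is a high vowel (*zogti*, *batsopu*); -e when the last vowel of the stem is a non-high vowel (*fatgeza*, *nujreje*).
The last vowel of *i* is /i/, which is a high vowel, so the suffix is -uj, giving *iuj*.

iuj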